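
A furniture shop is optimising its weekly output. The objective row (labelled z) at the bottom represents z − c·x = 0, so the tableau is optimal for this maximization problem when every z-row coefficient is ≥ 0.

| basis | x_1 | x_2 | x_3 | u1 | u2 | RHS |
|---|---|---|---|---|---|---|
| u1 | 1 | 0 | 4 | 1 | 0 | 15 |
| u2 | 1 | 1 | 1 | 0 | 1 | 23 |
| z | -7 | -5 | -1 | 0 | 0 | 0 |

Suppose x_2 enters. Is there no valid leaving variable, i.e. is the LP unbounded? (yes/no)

no

Column x_2 has positive entries in row(s) 2, so the ratio test bounds it — not unbounded.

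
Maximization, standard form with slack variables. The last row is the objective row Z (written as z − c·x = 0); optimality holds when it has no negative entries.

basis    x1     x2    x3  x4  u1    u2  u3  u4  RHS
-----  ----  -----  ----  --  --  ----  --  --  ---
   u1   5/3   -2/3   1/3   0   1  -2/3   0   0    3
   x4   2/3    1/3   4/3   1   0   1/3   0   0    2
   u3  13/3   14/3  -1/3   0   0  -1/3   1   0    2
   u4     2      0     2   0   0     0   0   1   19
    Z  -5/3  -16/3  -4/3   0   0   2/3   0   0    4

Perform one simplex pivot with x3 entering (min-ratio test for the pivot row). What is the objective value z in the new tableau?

6

Ratio test on column x3 — row 1: 3/(1/3) = 9; row 2: 2/(4/3) = 3/2; row 3: entry -1/3 ≤ 0; row 4: 19/2 = 19/2. Minimum is 3/2 at row 2 (x4 leaves); pivot element 4/3.
Pivot on row 2; the Z-row RHS becomes 4 − (-4/3)·(3/2) = 6.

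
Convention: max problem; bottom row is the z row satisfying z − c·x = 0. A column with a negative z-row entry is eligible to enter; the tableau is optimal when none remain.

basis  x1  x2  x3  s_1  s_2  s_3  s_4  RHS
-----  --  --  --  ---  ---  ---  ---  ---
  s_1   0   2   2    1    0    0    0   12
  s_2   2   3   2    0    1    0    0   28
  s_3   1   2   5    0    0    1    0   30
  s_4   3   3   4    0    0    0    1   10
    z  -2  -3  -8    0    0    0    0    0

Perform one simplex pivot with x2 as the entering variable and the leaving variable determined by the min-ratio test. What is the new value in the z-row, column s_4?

1

Ratio test on column x2 — row 1: 12/2 = 6; row 2: 28/3 = 28/3; row 3: 30/2 = 15; row 4: 10/3 = 10/3. Minimum is 10/3 at row 4 (s_4 leaves); pivot element 3.
Divide row 4 by 3; eliminate column x2 from the other rows.
z-row update in column s_4: 0 − (-3)·(1/3) = 1.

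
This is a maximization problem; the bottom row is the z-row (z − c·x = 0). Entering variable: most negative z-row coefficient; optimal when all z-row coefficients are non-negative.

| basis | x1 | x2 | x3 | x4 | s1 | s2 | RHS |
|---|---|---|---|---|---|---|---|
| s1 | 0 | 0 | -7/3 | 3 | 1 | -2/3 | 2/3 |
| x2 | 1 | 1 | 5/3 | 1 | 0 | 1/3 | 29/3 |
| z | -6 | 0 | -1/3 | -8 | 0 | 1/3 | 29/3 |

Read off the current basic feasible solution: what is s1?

2/3

s1 is basic (row 1); its value is the RHS of that row, 2/3.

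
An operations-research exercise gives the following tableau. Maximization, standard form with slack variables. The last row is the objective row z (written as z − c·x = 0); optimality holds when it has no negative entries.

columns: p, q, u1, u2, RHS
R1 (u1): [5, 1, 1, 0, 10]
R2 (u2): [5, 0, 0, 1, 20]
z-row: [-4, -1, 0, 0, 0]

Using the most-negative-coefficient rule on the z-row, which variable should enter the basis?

p

Negative z-row entries: p: -4, q: -1.
The most negative is -4 in column p, so p enters.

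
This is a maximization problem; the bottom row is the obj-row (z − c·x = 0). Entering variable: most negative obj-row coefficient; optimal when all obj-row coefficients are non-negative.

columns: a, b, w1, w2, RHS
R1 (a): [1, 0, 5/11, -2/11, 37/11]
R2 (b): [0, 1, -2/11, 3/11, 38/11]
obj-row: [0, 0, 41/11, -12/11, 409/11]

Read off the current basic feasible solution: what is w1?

w1 is not in the basis, so in the current basic feasible solution w1 = 0.

0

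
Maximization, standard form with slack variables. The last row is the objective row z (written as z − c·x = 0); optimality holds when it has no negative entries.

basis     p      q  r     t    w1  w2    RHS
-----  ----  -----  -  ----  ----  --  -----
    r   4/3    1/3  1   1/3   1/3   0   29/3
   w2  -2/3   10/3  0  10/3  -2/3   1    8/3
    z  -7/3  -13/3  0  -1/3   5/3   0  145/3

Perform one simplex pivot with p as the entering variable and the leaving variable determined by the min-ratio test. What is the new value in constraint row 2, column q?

7/2

Ratio test on column p — row 1: (29/3)/(4/3) = 29/4; row 2: entry -2/3 ≤ 0. Minimum is 29/4 at row 1 (r leaves); pivot element 4/3.
Divide row 1 by 4/3; eliminate column p from the other rows.
Row 2 update in column q: 10/3 − (-2/3)·(1/4) = 7/2.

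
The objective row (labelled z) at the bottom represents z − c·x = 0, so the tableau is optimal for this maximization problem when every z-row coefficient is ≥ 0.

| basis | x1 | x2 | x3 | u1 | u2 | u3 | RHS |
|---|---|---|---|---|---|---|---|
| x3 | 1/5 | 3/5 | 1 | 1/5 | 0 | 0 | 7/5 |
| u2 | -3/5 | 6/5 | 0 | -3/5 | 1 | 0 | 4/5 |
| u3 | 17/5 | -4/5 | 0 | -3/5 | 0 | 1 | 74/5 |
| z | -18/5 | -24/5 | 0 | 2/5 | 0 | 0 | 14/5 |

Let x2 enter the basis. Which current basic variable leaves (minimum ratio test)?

Column x2 entries and ratios — x3: (7/5)/(3/5) = 7/3; u2: (4/5)/(6/5) = 2/3; u3: -4/5 ≤ 0, skip.
Smallest ratio is 2/3 in the row of u2, so u2 leaves.

u2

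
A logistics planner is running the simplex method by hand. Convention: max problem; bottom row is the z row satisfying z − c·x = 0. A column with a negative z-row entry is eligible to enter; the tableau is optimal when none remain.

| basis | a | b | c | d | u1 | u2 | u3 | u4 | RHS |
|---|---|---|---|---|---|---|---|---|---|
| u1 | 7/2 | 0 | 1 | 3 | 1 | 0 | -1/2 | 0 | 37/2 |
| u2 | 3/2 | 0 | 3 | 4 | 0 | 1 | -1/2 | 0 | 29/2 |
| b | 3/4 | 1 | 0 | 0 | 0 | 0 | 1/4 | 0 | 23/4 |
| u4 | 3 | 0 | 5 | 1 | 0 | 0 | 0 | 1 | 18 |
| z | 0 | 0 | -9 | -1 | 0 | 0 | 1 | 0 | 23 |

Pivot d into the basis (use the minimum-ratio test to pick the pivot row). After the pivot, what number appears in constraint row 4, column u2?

-1/4

Ratio test on column d — row 1: (37/2)/3 = 37/6; row 2: (29/2)/4 = 29/8; row 3: entry 0 ≤ 0; row 4: 18/1 = 18. Minimum is 29/8 at row 2 (u2 leaves); pivot element 4.
Divide row 2 by 4; eliminate column d from the other rows.
Row 4 update in column u2: 0 − 1·(1/4) = -1/4.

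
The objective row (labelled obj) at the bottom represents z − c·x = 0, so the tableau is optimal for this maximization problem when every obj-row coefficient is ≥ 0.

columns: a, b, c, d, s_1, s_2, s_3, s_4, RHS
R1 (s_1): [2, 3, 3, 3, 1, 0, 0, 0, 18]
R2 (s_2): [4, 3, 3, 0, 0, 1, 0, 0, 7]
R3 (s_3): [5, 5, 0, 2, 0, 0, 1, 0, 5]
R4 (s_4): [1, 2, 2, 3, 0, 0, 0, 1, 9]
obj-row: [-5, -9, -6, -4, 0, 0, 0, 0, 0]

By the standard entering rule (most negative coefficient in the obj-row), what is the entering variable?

Negative obj-row entries: a: -5, b: -9, c: -6, d: -4.
The most negative is -9 in column b, so b enters.

b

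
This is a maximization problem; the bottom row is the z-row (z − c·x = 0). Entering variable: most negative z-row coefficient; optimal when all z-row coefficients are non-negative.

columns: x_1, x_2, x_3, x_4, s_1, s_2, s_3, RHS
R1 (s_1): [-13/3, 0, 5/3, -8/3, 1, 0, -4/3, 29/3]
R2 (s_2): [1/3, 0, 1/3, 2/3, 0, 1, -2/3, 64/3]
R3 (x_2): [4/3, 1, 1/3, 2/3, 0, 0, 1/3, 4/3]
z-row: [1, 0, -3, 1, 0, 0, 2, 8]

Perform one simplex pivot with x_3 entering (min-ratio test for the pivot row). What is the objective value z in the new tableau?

20

Ratio test on column x_3 — row 1: (29/3)/(5/3) = 29/5; row 2: (64/3)/(1/3) = 64; row 3: (4/3)/(1/3) = 4. Minimum is 4 at row 3 (x_2 leaves); pivot element 1/3.
Pivot on row 3; the z-row RHS becomes 8 − (-3)·4 = 20.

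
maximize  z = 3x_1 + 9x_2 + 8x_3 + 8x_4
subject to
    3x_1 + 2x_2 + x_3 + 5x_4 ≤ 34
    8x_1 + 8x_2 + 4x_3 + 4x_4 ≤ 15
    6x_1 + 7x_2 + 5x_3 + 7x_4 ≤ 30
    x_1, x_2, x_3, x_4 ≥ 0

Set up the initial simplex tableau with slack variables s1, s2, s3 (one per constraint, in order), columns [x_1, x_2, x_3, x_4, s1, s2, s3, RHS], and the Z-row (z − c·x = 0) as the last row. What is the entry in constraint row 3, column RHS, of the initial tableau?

The RHS of constraint 3 is b_3 = 30.

30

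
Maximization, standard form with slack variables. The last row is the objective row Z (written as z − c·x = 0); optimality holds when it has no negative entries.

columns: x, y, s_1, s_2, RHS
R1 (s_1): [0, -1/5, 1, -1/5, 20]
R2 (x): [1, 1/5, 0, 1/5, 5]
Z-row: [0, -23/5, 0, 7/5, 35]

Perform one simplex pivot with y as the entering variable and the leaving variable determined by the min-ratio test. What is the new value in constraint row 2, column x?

5

Ratio test on column y — row 1: entry -1/5 ≤ 0; row 2: 5/(1/5) = 25. Minimum is 25 at row 2 (x leaves); pivot element 1/5.
Divide row 2 by 1/5; eliminate column y from the other rows.
In the new row 2, the x entry is the old entry divided by the pivot: 1/(1/5) = 5.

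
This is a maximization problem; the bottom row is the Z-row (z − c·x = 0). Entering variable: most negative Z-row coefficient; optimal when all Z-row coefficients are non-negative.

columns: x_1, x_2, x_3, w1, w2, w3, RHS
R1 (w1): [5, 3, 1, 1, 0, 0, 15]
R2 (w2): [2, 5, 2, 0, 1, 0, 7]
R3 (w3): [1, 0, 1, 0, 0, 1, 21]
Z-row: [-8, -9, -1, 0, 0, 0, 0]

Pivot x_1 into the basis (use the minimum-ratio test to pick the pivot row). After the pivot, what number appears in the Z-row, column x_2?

Ratio test on column x_1 — row 1: 15/5 = 3; row 2: 7/2 = 7/2; row 3: 21/1 = 21. Minimum is 3 at row 1 (w1 leaves); pivot element 5.
Divide row 1 by 5; eliminate column x_1 from the other rows.
Z-row update in column x_2: -9 − (-8)·(3/5) = -21/5.

-21/5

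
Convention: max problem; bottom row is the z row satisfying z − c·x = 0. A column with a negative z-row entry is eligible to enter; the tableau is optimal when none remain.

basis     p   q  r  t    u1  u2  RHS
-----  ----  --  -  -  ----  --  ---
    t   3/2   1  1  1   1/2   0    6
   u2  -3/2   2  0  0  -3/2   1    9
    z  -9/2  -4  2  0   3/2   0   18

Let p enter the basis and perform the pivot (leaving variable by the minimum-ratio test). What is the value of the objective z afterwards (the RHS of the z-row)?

Ratio test on column p — row 1: 6/(3/2) = 4; row 2: entry -3/2 ≤ 0. Minimum is 4 at row 1 (t leaves); pivot element 3/2.
Pivot on row 1; the z-row RHS becomes 18 − (-9/2)·4 = 36.

36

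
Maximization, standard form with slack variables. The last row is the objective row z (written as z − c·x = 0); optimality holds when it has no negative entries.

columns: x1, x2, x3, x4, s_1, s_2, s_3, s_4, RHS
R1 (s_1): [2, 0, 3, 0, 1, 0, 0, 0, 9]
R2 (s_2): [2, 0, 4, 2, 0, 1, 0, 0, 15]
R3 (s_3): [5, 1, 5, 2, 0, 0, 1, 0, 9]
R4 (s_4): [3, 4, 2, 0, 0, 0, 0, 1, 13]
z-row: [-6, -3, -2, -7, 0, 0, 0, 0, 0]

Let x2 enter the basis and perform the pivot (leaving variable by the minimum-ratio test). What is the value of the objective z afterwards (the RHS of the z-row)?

39/4

Ratio test on column x2 — row 1: entry 0 ≤ 0; row 2: entry 0 ≤ 0; row 3: 9/1 = 9; row 4: 13/4 = 13/4. Minimum is 13/4 at row 4 (s_4 leaves); pivot element 4.
Pivot on row 4; the z-row RHS becomes 0 − (-3)·(13/4) = 39/4.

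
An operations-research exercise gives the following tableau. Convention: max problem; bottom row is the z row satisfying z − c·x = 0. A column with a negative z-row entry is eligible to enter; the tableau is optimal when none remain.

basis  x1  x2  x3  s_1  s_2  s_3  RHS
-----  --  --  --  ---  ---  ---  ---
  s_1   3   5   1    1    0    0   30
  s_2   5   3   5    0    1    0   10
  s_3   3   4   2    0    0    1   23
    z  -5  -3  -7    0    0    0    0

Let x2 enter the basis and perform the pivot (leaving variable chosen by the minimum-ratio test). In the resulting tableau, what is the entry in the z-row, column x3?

Ratio test on column x2 — row 1: 30/5 = 6; row 2: 10/3 = 10/3; row 3: 23/4 = 23/4. Minimum is 10/3 at row 2 (s_2 leaves); pivot element 3.
Divide row 2 by 3; eliminate column x2 from the other rows.
z-row update in column x3: -7 − (-3)·(5/3) = -2.

-2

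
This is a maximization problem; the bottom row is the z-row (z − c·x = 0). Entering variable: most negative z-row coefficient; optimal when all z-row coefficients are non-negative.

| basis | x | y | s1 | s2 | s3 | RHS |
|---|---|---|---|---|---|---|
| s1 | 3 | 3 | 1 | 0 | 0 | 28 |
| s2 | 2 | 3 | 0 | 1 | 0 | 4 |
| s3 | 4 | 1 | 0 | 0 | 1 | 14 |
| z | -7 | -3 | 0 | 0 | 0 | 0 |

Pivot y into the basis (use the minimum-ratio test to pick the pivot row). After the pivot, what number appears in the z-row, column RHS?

4

Ratio test on column y — row 1: 28/3 = 28/3; row 2: 4/3 = 4/3; row 3: 14/1 = 14. Minimum is 4/3 at row 2 (s2 leaves); pivot element 3.
Divide row 2 by 3; eliminate column y from the other rows.
z-row update in column RHS: 0 − (-3)·(4/3) = 4.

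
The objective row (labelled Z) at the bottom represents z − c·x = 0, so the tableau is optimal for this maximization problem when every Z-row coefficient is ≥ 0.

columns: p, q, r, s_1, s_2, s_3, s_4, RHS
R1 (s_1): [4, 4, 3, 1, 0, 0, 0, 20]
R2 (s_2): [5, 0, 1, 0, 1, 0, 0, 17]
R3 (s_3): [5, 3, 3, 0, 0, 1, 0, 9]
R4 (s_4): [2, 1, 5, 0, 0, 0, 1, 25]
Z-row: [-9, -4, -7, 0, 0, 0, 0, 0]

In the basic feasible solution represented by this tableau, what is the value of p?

p is not in the basis, so in the current basic feasible solution p = 0.

0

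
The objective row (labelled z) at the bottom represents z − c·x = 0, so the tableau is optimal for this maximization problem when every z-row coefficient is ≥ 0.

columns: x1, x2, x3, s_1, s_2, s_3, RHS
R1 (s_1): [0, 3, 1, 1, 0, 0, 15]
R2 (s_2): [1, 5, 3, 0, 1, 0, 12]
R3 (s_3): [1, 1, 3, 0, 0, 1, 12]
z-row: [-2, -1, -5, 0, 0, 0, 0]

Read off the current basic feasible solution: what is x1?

x1 is not in the basis, so in the current basic feasible solution x1 = 0.

0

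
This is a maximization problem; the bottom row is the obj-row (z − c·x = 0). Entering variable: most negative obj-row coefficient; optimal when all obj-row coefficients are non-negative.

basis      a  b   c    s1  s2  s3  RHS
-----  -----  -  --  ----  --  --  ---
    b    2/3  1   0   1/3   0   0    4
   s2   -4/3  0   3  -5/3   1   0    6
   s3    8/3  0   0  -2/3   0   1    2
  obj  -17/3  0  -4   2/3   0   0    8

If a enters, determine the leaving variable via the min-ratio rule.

Column a entries and ratios — b: 4/(2/3) = 6; s2: -4/3 ≤ 0, skip; s3: 2/(8/3) = 3/4.
Smallest ratio is 3/4 in the row of s3, so s3 leaves.

s3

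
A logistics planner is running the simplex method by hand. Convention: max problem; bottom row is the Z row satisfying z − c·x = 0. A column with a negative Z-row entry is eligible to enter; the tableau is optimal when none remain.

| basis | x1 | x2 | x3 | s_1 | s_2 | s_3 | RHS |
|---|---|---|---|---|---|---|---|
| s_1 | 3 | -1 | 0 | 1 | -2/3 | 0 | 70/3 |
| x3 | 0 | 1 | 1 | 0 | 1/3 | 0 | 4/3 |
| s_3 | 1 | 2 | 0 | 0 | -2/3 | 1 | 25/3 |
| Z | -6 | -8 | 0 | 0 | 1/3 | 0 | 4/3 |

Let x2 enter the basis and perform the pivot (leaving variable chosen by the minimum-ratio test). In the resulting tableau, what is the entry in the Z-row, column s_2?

3

Ratio test on column x2 — row 1: entry -1 ≤ 0; row 2: (4/3)/1 = 4/3; row 3: (25/3)/2 = 25/6. Minimum is 4/3 at row 2 (x3 leaves); pivot element 1.
Divide row 2 by 1; eliminate column x2 from the other rows.
Z-row update in column s_2: 1/3 − (-8)·(1/3) = 3.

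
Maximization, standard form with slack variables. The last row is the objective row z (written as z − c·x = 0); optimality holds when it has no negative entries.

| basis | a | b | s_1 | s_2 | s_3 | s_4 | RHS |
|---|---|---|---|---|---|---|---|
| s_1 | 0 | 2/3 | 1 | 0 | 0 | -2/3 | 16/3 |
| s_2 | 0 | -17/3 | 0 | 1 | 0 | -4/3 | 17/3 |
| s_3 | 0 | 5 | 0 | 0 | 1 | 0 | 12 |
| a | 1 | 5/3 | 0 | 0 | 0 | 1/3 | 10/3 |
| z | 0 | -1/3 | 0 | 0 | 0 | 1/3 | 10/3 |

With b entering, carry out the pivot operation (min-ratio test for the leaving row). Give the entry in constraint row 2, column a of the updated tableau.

Ratio test on column b — row 1: (16/3)/(2/3) = 8; row 2: entry -17/3 ≤ 0; row 3: 12/5 = 12/5; row 4: (10/3)/(5/3) = 2. Minimum is 2 at row 4 (a leaves); pivot element 5/3.
Divide row 4 by 5/3; eliminate column b from the other rows.
Row 2 update in column a: 0 − (-17/3)·(3/5) = 17/5.

17/5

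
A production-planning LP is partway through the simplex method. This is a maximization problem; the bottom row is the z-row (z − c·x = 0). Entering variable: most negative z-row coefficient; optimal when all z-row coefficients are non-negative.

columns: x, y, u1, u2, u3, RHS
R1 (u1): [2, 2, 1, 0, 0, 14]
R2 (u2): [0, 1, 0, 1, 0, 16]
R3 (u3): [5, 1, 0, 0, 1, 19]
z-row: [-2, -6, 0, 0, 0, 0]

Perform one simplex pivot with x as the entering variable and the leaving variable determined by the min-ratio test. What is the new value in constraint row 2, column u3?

Ratio test on column x — row 1: 14/2 = 7; row 2: entry 0 ≤ 0; row 3: 19/5 = 19/5. Minimum is 19/5 at row 3 (u3 leaves); pivot element 5.
Divide row 3 by 5; eliminate column x from the other rows.
Row 2 update in column u3: 0 − 0·(1/5) = 0.

0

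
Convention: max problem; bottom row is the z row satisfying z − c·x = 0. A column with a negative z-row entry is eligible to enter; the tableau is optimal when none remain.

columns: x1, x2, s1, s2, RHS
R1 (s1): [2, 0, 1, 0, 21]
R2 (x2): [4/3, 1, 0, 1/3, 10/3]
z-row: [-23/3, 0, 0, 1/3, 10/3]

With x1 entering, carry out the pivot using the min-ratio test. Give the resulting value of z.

45/2

Ratio test on column x1 — row 1: 21/2 = 21/2; row 2: (10/3)/(4/3) = 5/2. Minimum is 5/2 at row 2 (x2 leaves); pivot element 4/3.
Pivot on row 2; the z-row RHS becomes 10/3 − (-23/3)·(5/2) = 45/2.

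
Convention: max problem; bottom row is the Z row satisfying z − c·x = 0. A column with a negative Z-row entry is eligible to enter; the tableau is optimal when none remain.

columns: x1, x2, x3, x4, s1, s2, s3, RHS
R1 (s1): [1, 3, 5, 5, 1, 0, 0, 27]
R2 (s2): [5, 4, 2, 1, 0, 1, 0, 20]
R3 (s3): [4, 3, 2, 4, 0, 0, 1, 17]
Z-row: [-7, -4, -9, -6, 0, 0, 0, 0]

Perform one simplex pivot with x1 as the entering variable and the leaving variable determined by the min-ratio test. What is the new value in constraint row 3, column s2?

-4/5

Ratio test on column x1 — row 1: 27/1 = 27; row 2: 20/5 = 4; row 3: 17/4 = 17/4. Minimum is 4 at row 2 (s2 leaves); pivot element 5.
Divide row 2 by 5; eliminate column x1 from the other rows.
Row 3 update in column s2: 0 − 4·(1/5) = -4/5.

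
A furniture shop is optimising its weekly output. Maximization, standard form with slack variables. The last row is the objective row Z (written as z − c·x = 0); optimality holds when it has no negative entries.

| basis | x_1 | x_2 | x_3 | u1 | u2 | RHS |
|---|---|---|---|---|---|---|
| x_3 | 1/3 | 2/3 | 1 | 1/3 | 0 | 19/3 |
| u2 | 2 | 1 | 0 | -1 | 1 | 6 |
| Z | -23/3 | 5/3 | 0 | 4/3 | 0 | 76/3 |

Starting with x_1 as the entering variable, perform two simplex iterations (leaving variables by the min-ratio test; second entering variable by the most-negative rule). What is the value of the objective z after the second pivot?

Ratio test on column x_1 — row 1: (19/3)/(1/3) = 19; row 2: 6/2 = 3. Minimum is 3 at row 2 (u2 leaves); pivot element 2.
Pivot on row 2; the Z-row RHS becomes 76/3 − (-23/3)·3 = 145/3.
Next entering variable (most negative Z-row entry -5/2): u1.
Ratio test on column u1 — row 1: (16/3)/(1/2) = 32/3; row 2: entry -1/2 ≤ 0. Minimum is 32/3 at row 1 (x_3 leaves); pivot element 1/2.
After the second pivot the Z-row RHS is 145/3 − (-5/2)·(32/3) = 75.

75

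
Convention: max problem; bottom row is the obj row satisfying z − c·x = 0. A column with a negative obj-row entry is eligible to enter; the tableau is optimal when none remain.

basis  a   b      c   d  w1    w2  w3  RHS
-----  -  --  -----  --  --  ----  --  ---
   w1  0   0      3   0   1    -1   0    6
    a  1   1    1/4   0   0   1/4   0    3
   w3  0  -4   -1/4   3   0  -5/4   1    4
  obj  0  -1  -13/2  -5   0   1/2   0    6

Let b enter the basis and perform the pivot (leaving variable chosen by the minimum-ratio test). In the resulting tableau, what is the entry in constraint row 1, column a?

0

Ratio test on column b — row 1: entry 0 ≤ 0; row 2: 3/1 = 3; row 3: entry -4 ≤ 0. Minimum is 3 at row 2 (a leaves); pivot element 1.
Divide row 2 by 1; eliminate column b from the other rows.
Row 1 update in column a: 0 − 0·1 = 0.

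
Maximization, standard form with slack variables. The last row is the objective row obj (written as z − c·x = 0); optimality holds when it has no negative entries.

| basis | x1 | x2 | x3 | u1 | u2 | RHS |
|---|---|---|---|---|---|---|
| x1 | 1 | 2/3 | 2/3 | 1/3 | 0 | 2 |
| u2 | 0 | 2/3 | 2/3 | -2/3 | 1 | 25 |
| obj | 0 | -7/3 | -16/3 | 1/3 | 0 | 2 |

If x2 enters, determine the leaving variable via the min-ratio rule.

Column x2 entries and ratios — x1: 2/(2/3) = 3; u2: 25/(2/3) = 75/2.
Smallest ratio is 3 in the row of x1, so x1 leaves.

x1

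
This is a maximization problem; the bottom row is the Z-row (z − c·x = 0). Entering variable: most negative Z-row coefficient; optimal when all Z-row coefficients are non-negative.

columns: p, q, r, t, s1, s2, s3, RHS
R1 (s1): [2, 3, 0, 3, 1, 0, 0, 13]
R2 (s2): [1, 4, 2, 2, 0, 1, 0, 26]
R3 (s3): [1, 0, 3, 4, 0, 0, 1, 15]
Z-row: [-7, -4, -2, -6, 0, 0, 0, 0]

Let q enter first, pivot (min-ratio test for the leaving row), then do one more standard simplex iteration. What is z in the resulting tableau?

Ratio test on column q — row 1: 13/3 = 13/3; row 2: 26/4 = 13/2; row 3: entry 0 ≤ 0. Minimum is 13/3 at row 1 (s1 leaves); pivot element 3.
Pivot on row 1; the Z-row RHS becomes 0 − (-4)·(13/3) = 52/3.
Next entering variable (most negative Z-row entry -13/3): p.
Ratio test on column p — row 1: (13/3)/(2/3) = 13/2; row 2: entry -5/3 ≤ 0; row 3: 15/1 = 15. Minimum is 13/2 at row 1 (q leaves); pivot element 2/3.
After the second pivot the Z-row RHS is 52/3 − (-13/3)·(13/2) = 91/2.

91/2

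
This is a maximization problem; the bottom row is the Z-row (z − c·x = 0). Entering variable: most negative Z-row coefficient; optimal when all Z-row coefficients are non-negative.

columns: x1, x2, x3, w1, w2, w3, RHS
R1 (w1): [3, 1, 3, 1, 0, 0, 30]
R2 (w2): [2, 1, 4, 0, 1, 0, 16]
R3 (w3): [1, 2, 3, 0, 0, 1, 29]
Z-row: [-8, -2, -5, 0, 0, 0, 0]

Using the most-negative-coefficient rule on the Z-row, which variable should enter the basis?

x1

Negative Z-row entries: x1: -8, x2: -2, x3: -5.
The most negative is -8 in column x1, so x1 enters.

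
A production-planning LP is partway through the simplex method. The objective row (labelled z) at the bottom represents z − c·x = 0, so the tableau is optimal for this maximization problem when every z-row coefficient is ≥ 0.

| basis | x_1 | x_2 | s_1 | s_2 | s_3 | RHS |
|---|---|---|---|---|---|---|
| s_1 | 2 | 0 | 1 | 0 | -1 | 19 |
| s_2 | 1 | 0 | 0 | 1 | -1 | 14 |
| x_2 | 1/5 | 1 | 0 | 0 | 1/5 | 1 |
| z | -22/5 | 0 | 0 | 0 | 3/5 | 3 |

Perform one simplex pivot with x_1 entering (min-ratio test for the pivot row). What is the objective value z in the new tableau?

Ratio test on column x_1 — row 1: 19/2 = 19/2; row 2: 14/1 = 14; row 3: 1/(1/5) = 5. Minimum is 5 at row 3 (x_2 leaves); pivot element 1/5.
Pivot on row 3; the z-row RHS becomes 3 − (-22/5)·5 = 25.

25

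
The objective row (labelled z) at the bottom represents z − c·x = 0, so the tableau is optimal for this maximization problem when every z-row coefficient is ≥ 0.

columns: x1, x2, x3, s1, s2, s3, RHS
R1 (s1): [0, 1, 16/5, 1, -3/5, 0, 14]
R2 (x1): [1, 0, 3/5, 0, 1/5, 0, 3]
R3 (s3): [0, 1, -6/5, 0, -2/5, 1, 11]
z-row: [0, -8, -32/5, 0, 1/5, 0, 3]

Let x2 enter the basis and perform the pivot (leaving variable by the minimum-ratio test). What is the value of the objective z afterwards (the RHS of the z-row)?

91

Ratio test on column x2 — row 1: 14/1 = 14; row 2: entry 0 ≤ 0; row 3: 11/1 = 11. Minimum is 11 at row 3 (s3 leaves); pivot element 1.
Pivot on row 3; the z-row RHS becomes 3 − (-8)·11 = 91.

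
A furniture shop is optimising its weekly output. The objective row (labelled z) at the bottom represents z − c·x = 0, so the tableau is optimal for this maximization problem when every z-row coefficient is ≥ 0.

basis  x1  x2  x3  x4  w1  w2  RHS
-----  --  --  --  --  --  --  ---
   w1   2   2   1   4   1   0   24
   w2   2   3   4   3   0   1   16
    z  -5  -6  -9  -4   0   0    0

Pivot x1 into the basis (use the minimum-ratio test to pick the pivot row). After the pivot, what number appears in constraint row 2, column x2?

3/2

Ratio test on column x1 — row 1: 24/2 = 12; row 2: 16/2 = 8. Minimum is 8 at row 2 (w2 leaves); pivot element 2.
Divide row 2 by 2; eliminate column x1 from the other rows.
In the new row 2, the x2 entry is the old entry divided by the pivot: 3/2 = 3/2.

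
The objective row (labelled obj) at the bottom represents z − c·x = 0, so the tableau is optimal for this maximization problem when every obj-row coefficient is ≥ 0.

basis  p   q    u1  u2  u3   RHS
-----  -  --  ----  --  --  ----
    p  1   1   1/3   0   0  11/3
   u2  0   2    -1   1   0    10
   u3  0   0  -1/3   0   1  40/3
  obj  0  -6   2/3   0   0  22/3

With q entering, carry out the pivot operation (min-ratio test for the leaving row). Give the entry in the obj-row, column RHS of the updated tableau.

Ratio test on column q — row 1: (11/3)/1 = 11/3; row 2: 10/2 = 5; row 3: entry 0 ≤ 0. Minimum is 11/3 at row 1 (p leaves); pivot element 1.
Divide row 1 by 1; eliminate column q from the other rows.
obj-row update in column RHS: 22/3 − (-6)·(11/3) = 88/3.

88/3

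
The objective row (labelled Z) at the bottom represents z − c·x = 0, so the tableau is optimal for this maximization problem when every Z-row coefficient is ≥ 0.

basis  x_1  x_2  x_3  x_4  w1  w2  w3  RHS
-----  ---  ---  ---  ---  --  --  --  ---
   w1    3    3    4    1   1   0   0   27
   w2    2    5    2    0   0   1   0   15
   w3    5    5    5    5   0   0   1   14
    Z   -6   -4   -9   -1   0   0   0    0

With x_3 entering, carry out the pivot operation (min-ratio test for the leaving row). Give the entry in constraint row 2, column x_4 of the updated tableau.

Ratio test on column x_3 — row 1: 27/4 = 27/4; row 2: 15/2 = 15/2; row 3: 14/5 = 14/5. Minimum is 14/5 at row 3 (w3 leaves); pivot element 5.
Divide row 3 by 5; eliminate column x_3 from the other rows.
Row 2 update in column x_4: 0 − 2·1 = -2.

-2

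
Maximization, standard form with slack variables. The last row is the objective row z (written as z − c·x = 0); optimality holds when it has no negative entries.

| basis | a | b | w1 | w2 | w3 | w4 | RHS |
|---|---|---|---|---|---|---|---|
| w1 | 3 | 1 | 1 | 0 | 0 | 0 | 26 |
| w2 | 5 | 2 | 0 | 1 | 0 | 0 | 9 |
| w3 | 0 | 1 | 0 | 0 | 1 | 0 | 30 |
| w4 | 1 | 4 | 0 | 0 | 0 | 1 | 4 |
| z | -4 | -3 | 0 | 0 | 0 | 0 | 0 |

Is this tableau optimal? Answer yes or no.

The z-row has a negative entry -4 in column a, so it is not optimal.

no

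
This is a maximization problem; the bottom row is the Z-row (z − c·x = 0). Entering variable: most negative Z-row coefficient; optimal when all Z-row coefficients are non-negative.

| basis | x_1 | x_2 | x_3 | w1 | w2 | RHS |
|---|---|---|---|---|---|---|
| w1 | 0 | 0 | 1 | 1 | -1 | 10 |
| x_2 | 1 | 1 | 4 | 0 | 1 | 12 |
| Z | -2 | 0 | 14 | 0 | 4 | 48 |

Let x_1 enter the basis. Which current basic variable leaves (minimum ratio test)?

Column x_1 entries and ratios — w1: 0 ≤ 0, skip; x_2: 12/1 = 12.
Smallest ratio is 12 in the row of x_2, so x_2 leaves.

x_2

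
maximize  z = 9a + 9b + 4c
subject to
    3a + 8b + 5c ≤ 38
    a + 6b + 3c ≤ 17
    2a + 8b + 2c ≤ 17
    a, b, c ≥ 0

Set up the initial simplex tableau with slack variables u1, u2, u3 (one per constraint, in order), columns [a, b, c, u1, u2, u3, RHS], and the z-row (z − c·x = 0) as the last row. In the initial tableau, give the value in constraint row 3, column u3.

Slack u3 belongs to constraint 3; its column is the unit vector e_3, so the entry in row 3 is 1.

1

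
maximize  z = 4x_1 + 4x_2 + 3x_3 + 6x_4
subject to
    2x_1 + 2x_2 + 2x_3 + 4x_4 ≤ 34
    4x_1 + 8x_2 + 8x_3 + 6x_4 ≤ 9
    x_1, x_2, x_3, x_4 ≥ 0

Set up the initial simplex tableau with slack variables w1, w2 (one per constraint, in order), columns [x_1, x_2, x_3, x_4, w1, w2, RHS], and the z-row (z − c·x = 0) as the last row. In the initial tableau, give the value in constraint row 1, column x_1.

2

Constraint 1 has coefficient 2 on x_1.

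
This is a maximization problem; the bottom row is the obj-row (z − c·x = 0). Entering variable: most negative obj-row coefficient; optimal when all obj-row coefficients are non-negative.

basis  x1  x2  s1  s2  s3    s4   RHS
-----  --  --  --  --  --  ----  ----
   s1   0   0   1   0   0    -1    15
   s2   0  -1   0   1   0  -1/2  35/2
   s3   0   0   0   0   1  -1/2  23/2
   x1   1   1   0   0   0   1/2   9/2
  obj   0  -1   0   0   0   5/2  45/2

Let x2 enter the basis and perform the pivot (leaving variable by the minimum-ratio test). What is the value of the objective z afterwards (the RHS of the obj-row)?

27

Ratio test on column x2 — row 1: entry 0 ≤ 0; row 2: entry -1 ≤ 0; row 3: entry 0 ≤ 0; row 4: (9/2)/1 = 9/2. Minimum is 9/2 at row 4 (x1 leaves); pivot element 1.
Pivot on row 4; the obj-row RHS becomes 45/2 − (-1)·(9/2) = 27.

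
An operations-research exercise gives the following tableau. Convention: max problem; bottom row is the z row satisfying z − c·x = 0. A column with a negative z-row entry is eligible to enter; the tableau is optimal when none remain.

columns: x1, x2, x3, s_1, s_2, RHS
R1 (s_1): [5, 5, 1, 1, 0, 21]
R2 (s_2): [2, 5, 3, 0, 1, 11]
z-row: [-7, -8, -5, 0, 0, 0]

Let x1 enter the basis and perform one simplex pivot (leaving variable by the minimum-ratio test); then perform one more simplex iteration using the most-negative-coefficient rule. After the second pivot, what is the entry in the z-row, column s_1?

11/13

Ratio test on column x1 — row 1: 21/5 = 21/5; row 2: 11/2 = 11/2. Minimum is 21/5 at row 1 (s_1 leaves); pivot element 5.
Divide row 1 by 5; eliminate column x1 from the other rows.
Second iteration: most negative z-row entry is -18/5 in column x3, so x3 enters.
Ratio test on column x3 — row 1: (21/5)/(1/5) = 21; row 2: (13/5)/(13/5) = 1. Minimum is 1 at row 2 (s_2 leaves); pivot element 13/5.
Divide row 2 by 13/5; eliminate column x3 from the other rows.
After both pivots, the entry at the z-row, column s_1 is 11/13.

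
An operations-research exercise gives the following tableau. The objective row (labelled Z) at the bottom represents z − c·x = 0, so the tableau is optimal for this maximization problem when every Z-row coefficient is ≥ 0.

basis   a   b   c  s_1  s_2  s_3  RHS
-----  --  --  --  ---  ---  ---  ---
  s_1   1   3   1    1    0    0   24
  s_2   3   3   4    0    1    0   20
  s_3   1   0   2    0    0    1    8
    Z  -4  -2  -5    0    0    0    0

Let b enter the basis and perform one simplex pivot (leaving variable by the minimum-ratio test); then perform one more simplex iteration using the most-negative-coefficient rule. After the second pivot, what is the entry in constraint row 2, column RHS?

4/3

Ratio test on column b — row 1: 24/3 = 8; row 2: 20/3 = 20/3; row 3: entry 0 ≤ 0. Minimum is 20/3 at row 2 (s_2 leaves); pivot element 3.
Divide row 2 by 3; eliminate column b from the other rows.
Second iteration: most negative Z-row entry is -7/3 in column c, so c enters.
Ratio test on column c — row 1: entry -3 ≤ 0; row 2: (20/3)/(4/3) = 5; row 3: 8/2 = 4. Minimum is 4 at row 3 (s_3 leaves); pivot element 2.
Divide row 3 by 2; eliminate column c from the other rows.
After both pivots, the entry at constraint row 2, column RHS is 4/3.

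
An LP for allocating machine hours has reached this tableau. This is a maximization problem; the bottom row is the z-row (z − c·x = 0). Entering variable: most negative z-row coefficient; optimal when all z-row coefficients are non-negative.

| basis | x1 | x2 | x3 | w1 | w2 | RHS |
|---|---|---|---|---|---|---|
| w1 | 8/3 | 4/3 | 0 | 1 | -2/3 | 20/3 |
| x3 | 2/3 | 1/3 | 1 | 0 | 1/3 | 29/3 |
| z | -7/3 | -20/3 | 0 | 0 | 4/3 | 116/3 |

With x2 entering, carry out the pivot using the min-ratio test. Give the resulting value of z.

Ratio test on column x2 — row 1: (20/3)/(4/3) = 5; row 2: (29/3)/(1/3) = 29. Minimum is 5 at row 1 (w1 leaves); pivot element 4/3.
Pivot on row 1; the z-row RHS becomes 116/3 − (-20/3)·5 = 72.

72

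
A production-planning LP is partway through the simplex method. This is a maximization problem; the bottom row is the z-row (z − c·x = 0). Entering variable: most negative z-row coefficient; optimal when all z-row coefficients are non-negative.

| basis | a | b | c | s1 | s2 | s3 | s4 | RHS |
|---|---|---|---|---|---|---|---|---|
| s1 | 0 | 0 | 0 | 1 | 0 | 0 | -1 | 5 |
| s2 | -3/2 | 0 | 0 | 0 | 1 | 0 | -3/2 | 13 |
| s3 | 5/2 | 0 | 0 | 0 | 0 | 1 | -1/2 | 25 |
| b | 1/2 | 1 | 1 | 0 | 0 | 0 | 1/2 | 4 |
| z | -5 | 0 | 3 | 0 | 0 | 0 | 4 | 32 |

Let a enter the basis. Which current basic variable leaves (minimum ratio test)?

Column a entries and ratios — s1: 0 ≤ 0, skip; s2: -3/2 ≤ 0, skip; s3: 25/(5/2) = 10; b: 4/(1/2) = 8.
Smallest ratio is 8 in the row of b, so b leaves.

b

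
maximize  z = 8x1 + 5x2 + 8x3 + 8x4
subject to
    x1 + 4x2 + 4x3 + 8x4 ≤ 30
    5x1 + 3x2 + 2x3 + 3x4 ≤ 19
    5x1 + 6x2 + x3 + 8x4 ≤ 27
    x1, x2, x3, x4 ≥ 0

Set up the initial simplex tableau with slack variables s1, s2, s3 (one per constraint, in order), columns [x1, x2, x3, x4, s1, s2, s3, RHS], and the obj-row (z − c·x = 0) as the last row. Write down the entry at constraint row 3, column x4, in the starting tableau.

8

Constraint 3 has coefficient 8 on x4.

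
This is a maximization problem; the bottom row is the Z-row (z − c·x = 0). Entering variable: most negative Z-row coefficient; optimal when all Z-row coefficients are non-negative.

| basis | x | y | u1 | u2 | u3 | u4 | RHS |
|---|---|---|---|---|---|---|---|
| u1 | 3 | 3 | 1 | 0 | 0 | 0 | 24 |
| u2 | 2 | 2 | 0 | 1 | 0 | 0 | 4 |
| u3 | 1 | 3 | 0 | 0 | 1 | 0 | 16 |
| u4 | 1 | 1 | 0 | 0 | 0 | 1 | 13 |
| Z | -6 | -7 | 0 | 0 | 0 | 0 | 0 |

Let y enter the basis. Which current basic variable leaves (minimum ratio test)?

Column y entries and ratios — u1: 24/3 = 8; u2: 4/2 = 2; u3: 16/3 = 16/3; u4: 13/1 = 13.
Smallest ratio is 2 in the row of u2, so u2 leaves.

u2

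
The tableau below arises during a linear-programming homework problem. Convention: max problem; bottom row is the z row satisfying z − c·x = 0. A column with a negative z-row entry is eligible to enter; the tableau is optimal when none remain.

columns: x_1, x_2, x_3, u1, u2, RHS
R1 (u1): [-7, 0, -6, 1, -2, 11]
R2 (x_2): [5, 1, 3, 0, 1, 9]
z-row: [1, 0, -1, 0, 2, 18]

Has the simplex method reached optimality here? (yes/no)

The z-row has a negative entry -1 in column x_3, so it is not optimal.

no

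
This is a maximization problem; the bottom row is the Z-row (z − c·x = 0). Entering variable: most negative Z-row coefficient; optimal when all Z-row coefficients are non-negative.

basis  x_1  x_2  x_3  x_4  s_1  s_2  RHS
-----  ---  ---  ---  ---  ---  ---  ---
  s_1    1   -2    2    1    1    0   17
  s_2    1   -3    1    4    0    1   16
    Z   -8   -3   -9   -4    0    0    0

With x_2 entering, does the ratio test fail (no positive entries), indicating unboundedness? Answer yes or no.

yes

Every constraint-row entry in column x_2 is ≤ 0, so increasing x_2 is unbounded.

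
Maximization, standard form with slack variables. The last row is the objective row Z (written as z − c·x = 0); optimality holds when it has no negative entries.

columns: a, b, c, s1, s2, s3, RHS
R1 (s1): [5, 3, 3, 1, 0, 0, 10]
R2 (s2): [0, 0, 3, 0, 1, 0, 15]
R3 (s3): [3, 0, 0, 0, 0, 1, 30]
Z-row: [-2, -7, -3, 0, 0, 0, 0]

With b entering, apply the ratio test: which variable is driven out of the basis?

s1

Column b entries and ratios — s1: 10/3 = 10/3; s2: 0 ≤ 0, skip; s3: 0 ≤ 0, skip.
Smallest ratio is 10/3 in the row of s1, so s1 leaves.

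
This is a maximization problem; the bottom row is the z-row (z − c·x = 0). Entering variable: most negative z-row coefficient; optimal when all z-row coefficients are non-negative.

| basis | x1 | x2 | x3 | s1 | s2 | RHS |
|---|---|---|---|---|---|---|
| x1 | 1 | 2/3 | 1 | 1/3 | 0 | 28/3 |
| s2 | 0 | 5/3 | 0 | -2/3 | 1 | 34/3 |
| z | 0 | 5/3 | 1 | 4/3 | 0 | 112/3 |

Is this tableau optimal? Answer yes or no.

Every z-row coefficient is ≥ 0, so the tableau is optimal.

yes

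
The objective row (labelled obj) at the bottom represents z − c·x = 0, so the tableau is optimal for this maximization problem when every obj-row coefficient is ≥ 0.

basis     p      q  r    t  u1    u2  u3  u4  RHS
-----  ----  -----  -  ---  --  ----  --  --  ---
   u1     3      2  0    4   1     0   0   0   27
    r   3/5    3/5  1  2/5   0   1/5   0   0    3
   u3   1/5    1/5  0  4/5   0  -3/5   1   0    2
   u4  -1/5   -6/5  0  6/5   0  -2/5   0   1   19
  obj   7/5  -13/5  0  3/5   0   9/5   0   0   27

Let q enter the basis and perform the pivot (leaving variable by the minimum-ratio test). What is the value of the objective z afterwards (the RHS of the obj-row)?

40

Ratio test on column q — row 1: 27/2 = 27/2; row 2: 3/(3/5) = 5; row 3: 2/(1/5) = 10; row 4: entry -6/5 ≤ 0. Minimum is 5 at row 2 (r leaves); pivot element 3/5.
Pivot on row 2; the obj-row RHS becomes 27 − (-13/5)·5 = 40.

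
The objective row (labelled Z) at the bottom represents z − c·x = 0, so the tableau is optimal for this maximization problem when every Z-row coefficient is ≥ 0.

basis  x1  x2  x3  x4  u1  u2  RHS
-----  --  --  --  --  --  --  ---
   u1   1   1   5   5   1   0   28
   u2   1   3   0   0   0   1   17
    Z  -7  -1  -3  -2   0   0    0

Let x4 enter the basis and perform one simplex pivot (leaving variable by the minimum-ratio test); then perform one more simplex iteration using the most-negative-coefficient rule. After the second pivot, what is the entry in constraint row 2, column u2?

Ratio test on column x4 — row 1: 28/5 = 28/5; row 2: entry 0 ≤ 0. Minimum is 28/5 at row 1 (u1 leaves); pivot element 5.
Divide row 1 by 5; eliminate column x4 from the other rows.
Second iteration: most negative Z-row entry is -33/5 in column x1, so x1 enters.
Ratio test on column x1 — row 1: (28/5)/(1/5) = 28; row 2: 17/1 = 17. Minimum is 17 at row 2 (u2 leaves); pivot element 1.
Divide row 2 by 1; eliminate column x1 from the other rows.
After both pivots, the entry at constraint row 2, column u2 is 1.

1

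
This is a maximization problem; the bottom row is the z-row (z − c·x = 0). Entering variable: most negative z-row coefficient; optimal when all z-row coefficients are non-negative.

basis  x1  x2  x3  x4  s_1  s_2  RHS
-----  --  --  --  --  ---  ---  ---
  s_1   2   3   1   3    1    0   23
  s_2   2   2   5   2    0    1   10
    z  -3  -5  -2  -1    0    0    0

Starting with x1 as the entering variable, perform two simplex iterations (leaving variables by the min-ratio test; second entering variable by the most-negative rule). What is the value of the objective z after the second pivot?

25

Ratio test on column x1 — row 1: 23/2 = 23/2; row 2: 10/2 = 5. Minimum is 5 at row 2 (s_2 leaves); pivot element 2.
Pivot on row 2; the z-row RHS becomes 0 − (-3)·5 = 15.
Next entering variable (most negative z-row entry -2): x2.
Ratio test on column x2 — row 1: 13/1 = 13; row 2: 5/1 = 5. Minimum is 5 at row 2 (x1 leaves); pivot element 1.
After the second pivot the z-row RHS is 15 − (-2)·5 = 25.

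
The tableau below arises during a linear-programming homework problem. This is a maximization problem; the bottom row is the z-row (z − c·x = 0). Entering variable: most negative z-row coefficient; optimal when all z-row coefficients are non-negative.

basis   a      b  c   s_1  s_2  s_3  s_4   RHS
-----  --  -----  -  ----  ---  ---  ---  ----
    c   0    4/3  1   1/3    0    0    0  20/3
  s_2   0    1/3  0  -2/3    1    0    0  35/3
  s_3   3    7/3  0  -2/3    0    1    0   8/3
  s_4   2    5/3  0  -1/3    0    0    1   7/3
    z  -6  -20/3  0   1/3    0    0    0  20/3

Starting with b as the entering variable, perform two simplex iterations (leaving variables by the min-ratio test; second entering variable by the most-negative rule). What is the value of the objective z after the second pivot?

Ratio test on column b — row 1: (20/3)/(4/3) = 5; row 2: (35/3)/(1/3) = 35; row 3: (8/3)/(7/3) = 8/7; row 4: (7/3)/(5/3) = 7/5. Minimum is 8/7 at row 3 (s_3 leaves); pivot element 7/3.
Pivot on row 3; the z-row RHS becomes 20/3 − (-20/3)·(8/7) = 100/7.
Next entering variable (most negative z-row entry -11/7): s_1.
Ratio test on column s_1 — row 1: (36/7)/(5/7) = 36/5; row 2: entry -4/7 ≤ 0; row 3: entry -2/7 ≤ 0; row 4: (3/7)/(1/7) = 3. Minimum is 3 at row 4 (s_4 leaves); pivot element 1/7.
After the second pivot the z-row RHS is 100/7 − (-11/7)·3 = 19.

19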